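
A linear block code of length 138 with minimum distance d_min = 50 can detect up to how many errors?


Detection capability = d_min - 1 = 50 - 1 = 49

49 errors


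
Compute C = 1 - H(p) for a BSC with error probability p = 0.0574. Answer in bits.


H(p) = -p*log2(p) - (1-p)*log2(1-p) = -0.0574*log2(0.0574) - 0.9426*log2(0.9426) = 0.236649 + 0.080387 = 0.317. C = 1 - H(p) = 1 - 0.317 = 0.683

0.683 bits


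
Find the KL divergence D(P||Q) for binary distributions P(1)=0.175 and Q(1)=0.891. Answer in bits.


KL = p*log2(p/q) + (1-p)*log2((1-p)/(1-q)) = 0.175*log2(0.175/0.891) + 0.825*log2(0.825/0.109) = 1.9981

1.9981 bits


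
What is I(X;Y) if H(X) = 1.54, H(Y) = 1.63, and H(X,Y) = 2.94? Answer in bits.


I(X;Y) = H(X) + H(Y) - H(X,Y) = 1.54 + 1.63 - 2.94 = 0.23

0.23 bits


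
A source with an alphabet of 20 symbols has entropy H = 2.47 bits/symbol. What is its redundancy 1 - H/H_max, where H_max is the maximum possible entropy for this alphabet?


H_max = log2(K) = log2(20) = 4.3219 bits/symbol. Redundancy = 1 - H/H_max = 1 - 2.47/4.3219 = 1 - 0.5715 = 0.4285

0.4285


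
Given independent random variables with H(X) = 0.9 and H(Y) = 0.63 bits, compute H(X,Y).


For independent variables, H(X,Y) = H(X) + H(Y) = 0.9 + 0.63 = 1.53

1.53 bits


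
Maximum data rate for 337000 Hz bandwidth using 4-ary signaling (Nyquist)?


Rate = 2 * B * log2(M) = 2 * 337000 * 2.0 = 1348000.0

1348000.0 bps


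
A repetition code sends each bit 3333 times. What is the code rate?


Rate = k/n = 1/3333

1/3333


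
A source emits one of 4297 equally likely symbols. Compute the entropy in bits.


H = log2(n) = log2(4297) = 12.0691

12.0691 bits


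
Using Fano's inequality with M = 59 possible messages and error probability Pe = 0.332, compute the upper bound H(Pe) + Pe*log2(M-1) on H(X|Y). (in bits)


H(Pe) = -Pe*log2(Pe) - (1-Pe)*log2(1-Pe) = -0.332*log2(0.332) - 0.668*log2(0.668) = 0.528127 + 0.388829 = 0.917. Pe*log2(M-1) = 0.332*log2(58) = 1.944850. Bound = H(Pe) + Pe*log2(M-1) = 0.528127 + 0.388829 + 1.944850 = 2.8618

2.8618 bits


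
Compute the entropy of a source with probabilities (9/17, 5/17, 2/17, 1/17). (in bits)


H = -sum(p_i * log2(p_i)). Terms: -(9/17)*log2(9/17) = 0.485755; -(5/17)*log2(5/17) = 0.519275; -(2/17)*log2(2/17) = 0.363231; -(1/17)*log2(1/17) = 0.240439. H = 0.485755 + 0.519275 + 0.363231 + 0.240439 = 1.6087

1.6087 bits


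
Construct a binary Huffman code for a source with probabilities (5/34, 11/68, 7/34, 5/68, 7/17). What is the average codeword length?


Huffman construction (repeatedly merge the two least-probable nodes; each merge adds 1 bit to every symbol beneath it): 5/68 + 5/34 = 15/68; 11/68 + 7/34 = 25/68; 15/68 + 25/68 = 10/17; 7/17 + 10/17 = 1. Resulting codeword lengths (in the order the probabilities were given): (3, 3, 3, 3, 1). L_avg = sum(p_i * l_i) = 5/34*3 + 11/68*3 + 7/34*3 + 5/68*3 + 7/17*1 = 37/17 = 2.1765

2.1765 bits


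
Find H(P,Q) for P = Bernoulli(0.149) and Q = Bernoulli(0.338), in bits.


H(P,Q) = -p*log2(q) - (1-p)*log2(1-q). -0.149*log2(0.338) = 0.233171; -0.851*log2(0.662) = 0.506427. H(P,Q) = 0.233171 + 0.506427 = 0.7396

0.7396 bits


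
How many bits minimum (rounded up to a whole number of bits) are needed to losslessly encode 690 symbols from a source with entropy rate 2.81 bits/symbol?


Minimum bits >= n * H = 690 * 2.81 = 1938.9, rounded up to a whole number of bits = 1939

1939 bits


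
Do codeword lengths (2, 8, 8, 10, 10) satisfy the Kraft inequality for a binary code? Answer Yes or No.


Kraft sum = sum(2^(-l_i)) = 0.2598, need <= 1. Result: satisfied (a binary prefix-free code with these lengths exists)

Yes


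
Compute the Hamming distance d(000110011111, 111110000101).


Count differing positions: ^ ^ ^ . . . . ^ ^ . ^ . = 6 differences

6


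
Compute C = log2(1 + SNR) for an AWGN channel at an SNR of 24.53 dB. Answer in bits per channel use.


SNR_linear = 10^(24.53/10) = 283.7919; C = log2(1 + SNR_linear) = log2(1 + 283.7919) = 8.1538

8.1538 bits/channel use


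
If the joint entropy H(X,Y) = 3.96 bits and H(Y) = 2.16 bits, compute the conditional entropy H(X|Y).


H(X|Y) = H(X,Y) - H(Y) = 3.96 - 2.16 = 1.8

1.8 bits


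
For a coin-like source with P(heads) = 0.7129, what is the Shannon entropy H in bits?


H = -p*log2(p) - (1-p)*log2(1-p). -0.7129*log2(0.7129) = 0.348058; -0.2871*log2(0.2871) = 0.516888. H = 0.348058 + 0.516888 = 0.8649

0.8649 bits


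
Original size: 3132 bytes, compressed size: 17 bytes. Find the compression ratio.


Ratio = original / compressed = 3132 / 17 = 184.2353

184.2353


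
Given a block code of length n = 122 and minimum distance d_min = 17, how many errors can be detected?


Detection capability = d_min - 1 = 17 - 1 = 16

16 errors


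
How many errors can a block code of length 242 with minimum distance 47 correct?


Correction capability = floor((d-1)/2) = floor((47-1)/2) = 23

23 errors


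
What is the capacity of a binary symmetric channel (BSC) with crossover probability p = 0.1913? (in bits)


H(p) = -p*log2(p) - (1-p)*log2(1-p) = -0.1913*log2(0.1913) - 0.8087*log2(0.8087) = 0.456459 + 0.247724 = 0.7042. C = 1 - H(p) = 1 - 0.7042 = 0.2958

0.2958 bits


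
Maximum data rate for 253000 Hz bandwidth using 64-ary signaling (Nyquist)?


Rate = 2 * B * log2(M) = 2 * 253000 * 6.0 = 3036000.0

3036000.0 bps


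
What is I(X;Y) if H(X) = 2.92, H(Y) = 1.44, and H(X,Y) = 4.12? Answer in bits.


I(X;Y) = H(X) + H(Y) - H(X,Y) = 2.92 + 1.44 - 4.12 = 0.24

0.24 bits


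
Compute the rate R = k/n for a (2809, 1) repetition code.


Rate = k/n = 1/2809

1/2809


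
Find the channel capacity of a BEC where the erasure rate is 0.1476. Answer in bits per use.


C = 1 - epsilon = 1 - 0.1476 = 0.8524

0.8524 bits


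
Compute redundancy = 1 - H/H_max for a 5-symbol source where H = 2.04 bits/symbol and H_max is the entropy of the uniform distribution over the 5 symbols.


H_max = log2(K) = log2(5) = 2.3219 bits/symbol. Redundancy = 1 - H/H_max = 1 - 2.04/2.3219 = 1 - 0.8786 = 0.1214

0.1214


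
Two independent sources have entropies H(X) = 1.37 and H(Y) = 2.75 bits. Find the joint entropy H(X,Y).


For independent variables, H(X,Y) = H(X) + H(Y) = 1.37 + 2.75 = 4.12

4.12 bits


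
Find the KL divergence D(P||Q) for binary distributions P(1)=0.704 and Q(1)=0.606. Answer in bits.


KL = p*log2(p/q) + (1-p)*log2((1-p)/(1-q)) = 0.704*log2(0.704/0.606) + 0.296*log2(0.296/0.394) = 0.0301

0.0301 bits


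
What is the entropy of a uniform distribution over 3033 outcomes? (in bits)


H = log2(n) = log2(3033) = 11.5665

11.5665 bits


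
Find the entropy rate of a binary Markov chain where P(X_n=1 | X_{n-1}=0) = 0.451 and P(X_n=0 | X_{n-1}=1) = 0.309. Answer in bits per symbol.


Stationary distribution: pi_0 = p10/(p01+p10) = 0.4066, pi_1 = 0.5934. Entropy rate H' = pi_0*H(p01) + pi_1*H(p10) = 0.4066*0.9931 + 0.5934*0.892 = 0.9331

0.9331 bits/symbol


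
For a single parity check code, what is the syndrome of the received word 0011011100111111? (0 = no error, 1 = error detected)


Syndrome = XOR of all bits = 0 XOR 0 XOR 1 XOR 1 XOR 0 XOR 1 XOR 1 XOR 1 XOR 0 XOR 0 XOR 1 XOR 1 XOR 1 XOR 1 XOR 1 XOR 1 = 1

1


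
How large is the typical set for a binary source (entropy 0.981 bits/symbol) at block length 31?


log2|A_typical| = nH = 31 * 0.981 = 30.411, so |A_typical| ~ 2^30.411 = 1.428e+09

1.428e+09


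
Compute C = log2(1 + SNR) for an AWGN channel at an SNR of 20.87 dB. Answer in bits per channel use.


SNR_linear = 10^(20.87/10) = 122.18; C = log2(1 + SNR_linear) = log2(1 + 122.18) = 6.9446

6.9446 bits/channel use


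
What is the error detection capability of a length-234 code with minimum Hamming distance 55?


Detection capability = d_min - 1 = 55 - 1 = 54

54 errors


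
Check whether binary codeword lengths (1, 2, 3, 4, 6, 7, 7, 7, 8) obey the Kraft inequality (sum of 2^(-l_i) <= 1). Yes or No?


Kraft sum = sum(2^(-l_i)) = 0.9805, need <= 1. Result: satisfied (a binary prefix-free code with these lengths exists)

Yes


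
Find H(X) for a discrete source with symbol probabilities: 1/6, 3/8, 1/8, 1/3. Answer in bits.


H = -sum(p_i * log2(p_i)). Terms: -(1/6)*log2(1/6) = 0.430827; -(3/8)*log2(3/8) = 0.530639; -(1/8)*log2(1/8) = 0.375000; -(1/3)*log2(1/3) = 0.528321. H = 0.430827 + 0.530639 + 0.375000 + 0.528321 = 1.8648

1.8648 bits


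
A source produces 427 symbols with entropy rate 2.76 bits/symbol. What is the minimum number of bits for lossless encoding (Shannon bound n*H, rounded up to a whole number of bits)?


Minimum bits >= n * H = 427 * 2.76 = 1178.52, rounded up to a whole number of bits = 1179

1179 bits


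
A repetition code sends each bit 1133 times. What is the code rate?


Rate = k/n = 1/1133

1/1133


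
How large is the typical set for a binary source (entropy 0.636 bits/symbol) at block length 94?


log2|A_typical| = nH = 94 * 0.636 = 59.784, so |A_typical| ~ 2^59.784 = 9.926e+17

9.926e+17


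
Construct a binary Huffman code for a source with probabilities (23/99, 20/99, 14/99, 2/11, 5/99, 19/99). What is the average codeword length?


Huffman construction (repeatedly merge the two least-probable nodes; each merge adds 1 bit to every symbol beneath it): 5/99 + 14/99 = 19/99; 2/11 + 19/99 = 37/99; 19/99 + 20/99 = 13/33; 23/99 + 37/99 = 20/33; 13/33 + 20/33 = 1. Resulting codeword lengths (in the order the probabilities were given): (2, 2, 3, 3, 3, 3). L_avg = sum(p_i * l_i) = 23/99*2 + 20/99*2 + 14/99*3 + 2/11*3 + 5/99*3 + 19/99*3 = 254/99 = 2.5657

2.5657 bits


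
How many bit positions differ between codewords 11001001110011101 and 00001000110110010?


Count differing positions: ^ ^ . . . . . ^ . . . ^ . ^ ^ ^ ^ = 8 differences

8


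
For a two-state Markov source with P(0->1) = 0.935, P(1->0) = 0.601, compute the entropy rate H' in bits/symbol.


Stationary distribution: pi_0 = p10/(p01+p10) = 0.3913, pi_1 = 0.6087. Entropy rate H' = pi_0*H(p01) + pi_1*H(p10) = 0.3913*0.347 + 0.6087*0.9704 = 0.7264

0.7264 bits/symbol


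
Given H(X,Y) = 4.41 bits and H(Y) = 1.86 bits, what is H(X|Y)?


H(X|Y) = H(X,Y) - H(Y) = 4.41 - 1.86 = 2.55

2.55 bits


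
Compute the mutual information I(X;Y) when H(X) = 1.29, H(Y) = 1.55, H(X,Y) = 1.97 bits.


I(X;Y) = H(X) + H(Y) - H(X,Y) = 1.29 + 1.55 - 1.97 = 0.87

0.87 bits


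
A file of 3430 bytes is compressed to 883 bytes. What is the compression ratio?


Ratio = original / compressed = 3430 / 883 = 3.8845

3.8845


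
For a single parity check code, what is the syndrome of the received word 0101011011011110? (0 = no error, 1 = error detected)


Syndrome = XOR of all bits = 0 XOR 1 XOR 0 XOR 1 XOR 0 XOR 1 XOR 1 XOR 0 XOR 1 XOR 1 XOR 0 XOR 1 XOR 1 XOR 1 XOR 1 XOR 0 = 0

0


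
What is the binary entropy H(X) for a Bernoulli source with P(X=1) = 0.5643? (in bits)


H = -p*log2(p) - (1-p)*log2(1-p). -0.5643*log2(0.5643) = 0.465810; -0.4357*log2(0.4357) = 0.522227. H = 0.465810 + 0.522227 = 0.988

0.988 bits


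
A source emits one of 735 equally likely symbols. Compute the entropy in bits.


H = log2(n) = log2(735) = 9.5216

9.5216 bits


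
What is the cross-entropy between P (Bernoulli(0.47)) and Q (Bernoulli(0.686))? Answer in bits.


H(P,Q) = -p*log2(q) - (1-p)*log2(1-q). -0.47*log2(0.686) = 0.255548; -0.53*log2(0.314) = 0.885717. H(P,Q) = 0.255548 + 0.885717 = 1.1413

1.1413 bits


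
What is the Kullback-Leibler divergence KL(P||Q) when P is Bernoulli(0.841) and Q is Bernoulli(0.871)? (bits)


KL = p*log2(p/q) + (1-p)*log2((1-p)/(1-q)) = 0.841*log2(0.841/0.871) + 0.159*log2(0.159/0.129) = 0.0054

0.0054 bits


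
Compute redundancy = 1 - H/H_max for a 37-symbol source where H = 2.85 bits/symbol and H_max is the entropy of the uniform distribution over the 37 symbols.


H_max = log2(K) = log2(37) = 5.2095 bits/symbol. Redundancy = 1 - H/H_max = 1 - 2.85/5.2095 = 1 - 0.5471 = 0.4529

0.4529


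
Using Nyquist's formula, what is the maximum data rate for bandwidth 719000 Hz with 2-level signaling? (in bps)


Rate = 2 * B * log2(M) = 2 * 719000 * 1.0 = 1438000.0

1438000.0 bps


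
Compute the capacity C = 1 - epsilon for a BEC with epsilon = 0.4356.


C = 1 - epsilon = 1 - 0.4356 = 0.5644

0.5644 bits


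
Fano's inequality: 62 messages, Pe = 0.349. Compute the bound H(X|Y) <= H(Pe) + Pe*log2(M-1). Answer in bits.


H(Pe) = -Pe*log2(Pe) - (1-Pe)*log2(1-Pe) = -0.349*log2(0.349) - 0.651*log2(0.651) = 0.530027 + 0.403145 = 0.9332. Pe*log2(M-1) = 0.349*log2(61) = 2.069827. Bound = H(Pe) + Pe*log2(M-1) = 0.530027 + 0.403145 + 2.069827 = 3.003

3.003 bits


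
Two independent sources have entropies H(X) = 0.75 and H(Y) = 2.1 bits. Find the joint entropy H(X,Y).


For independent variables, H(X,Y) = H(X) + H(Y) = 0.75 + 2.1 = 2.85

2.85 bits


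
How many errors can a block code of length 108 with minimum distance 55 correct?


Correction capability = floor((d-1)/2) = floor((55-1)/2) = 27

27 errors


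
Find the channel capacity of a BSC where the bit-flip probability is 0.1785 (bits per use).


H(p) = -p*log2(p) - (1-p)*log2(1-p) = -0.1785*log2(0.1785) - 0.8215*log2(0.8215) = 0.443752 + 0.233033 = 0.6768. C = 1 - H(p) = 1 - 0.6768 = 0.3232

0.3232 bits


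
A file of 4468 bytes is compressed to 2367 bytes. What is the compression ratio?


Ratio = original / compressed = 4468 / 2367 = 1.8876

1.8876


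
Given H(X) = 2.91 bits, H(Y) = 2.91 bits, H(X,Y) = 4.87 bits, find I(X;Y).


I(X;Y) = H(X) + H(Y) - H(X,Y) = 2.91 + 2.91 - 4.87 = 0.95

0.95 bits


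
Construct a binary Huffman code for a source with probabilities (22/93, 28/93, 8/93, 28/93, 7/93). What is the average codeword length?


Huffman construction (repeatedly merge the two least-probable nodes; each merge adds 1 bit to every symbol beneath it): 7/93 + 8/93 = 5/31; 5/31 + 22/93 = 37/93; 28/93 + 28/93 = 56/93; 37/93 + 56/93 = 1. Resulting codeword lengths (in the order the probabilities were given): (2, 2, 3, 2, 3). L_avg = sum(p_i * l_i) = 22/93*2 + 28/93*2 + 8/93*3 + 28/93*2 + 7/93*3 = 67/31 = 2.1613

2.1613 bits


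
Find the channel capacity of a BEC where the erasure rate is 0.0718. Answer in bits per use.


C = 1 - epsilon = 1 - 0.0718 = 0.9282

0.9282 bits


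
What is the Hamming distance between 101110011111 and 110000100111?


Count differing positions: . ^ ^ ^ ^ . ^ ^ ^ . . . = 7 differences

7


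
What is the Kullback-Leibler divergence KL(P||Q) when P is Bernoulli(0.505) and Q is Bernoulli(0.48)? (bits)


KL = p*log2(p/q) + (1-p)*log2((1-p)/(1-q)) = 0.505*log2(0.505/0.48) + 0.495*log2(0.495/0.52) = 0.0018

0.0018 bits


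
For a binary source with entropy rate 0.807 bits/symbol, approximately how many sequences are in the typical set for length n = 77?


log2|A_typical| = nH = 77 * 0.807 = 62.139, so |A_typical| ~ 2^62.139 = 5.078e+18

5.078e+18


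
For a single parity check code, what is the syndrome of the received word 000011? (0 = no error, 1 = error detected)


Syndrome = XOR of all bits = 0 XOR 0 XOR 0 XOR 0 XOR 1 XOR 1 = 0

0


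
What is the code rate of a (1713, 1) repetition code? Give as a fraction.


Rate = k/n = 1/1713

1/1713


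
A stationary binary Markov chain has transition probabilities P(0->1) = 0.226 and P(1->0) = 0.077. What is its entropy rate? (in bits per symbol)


Stationary distribution: pi_0 = p10/(p01+p10) = 0.2541, pi_1 = 0.7459. Entropy rate H' = pi_0*H(p01) + pi_1*H(p10) = 0.2541*0.771 + 0.7459*0.3915 = 0.4879

0.4879 bits/symbol


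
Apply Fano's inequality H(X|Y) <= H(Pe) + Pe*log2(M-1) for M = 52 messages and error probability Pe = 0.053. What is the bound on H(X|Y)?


H(Pe) = -Pe*log2(Pe) - (1-Pe)*log2(1-Pe) = -0.053*log2(0.053) - 0.947*log2(0.947) = 0.224607 + 0.074400 = 0.299. Pe*log2(M-1) = 0.053*log2(51) = 0.300639. Bound = H(Pe) + Pe*log2(M-1) = 0.224607 + 0.074400 + 0.300639 = 0.5996

0.5996 bits


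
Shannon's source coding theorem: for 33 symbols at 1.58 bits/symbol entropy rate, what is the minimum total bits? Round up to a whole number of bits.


Minimum bits >= n * H = 33 * 1.58 = 52.14, rounded up to a whole number of bits = 53

53 bits


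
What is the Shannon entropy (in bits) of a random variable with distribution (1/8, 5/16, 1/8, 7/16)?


H = -sum(p_i * log2(p_i)). Terms: -(1/8)*log2(1/8) = 0.375000; -(5/16)*log2(5/16) = 0.524397; -(1/8)*log2(1/8) = 0.375000; -(7/16)*log2(7/16) = 0.521782. H = 0.375000 + 0.524397 + 0.375000 + 0.521782 = 1.7962

1.7962 bits


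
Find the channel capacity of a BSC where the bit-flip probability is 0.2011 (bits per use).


H(p) = -p*log2(p) - (1-p)*log2(1-p) = -0.2011*log2(0.2011) - 0.7989*log2(0.7989) = 0.465348 + 0.258774 = 0.7241. C = 1 - H(p) = 1 - 0.7241 = 0.2759

0.2759 bits


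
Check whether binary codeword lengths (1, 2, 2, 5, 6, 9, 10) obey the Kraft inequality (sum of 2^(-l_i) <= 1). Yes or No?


Kraft sum = sum(2^(-l_i)) = 1.0498, need <= 1. Result: violated (a binary prefix-free code with these lengths cannot exist)

No


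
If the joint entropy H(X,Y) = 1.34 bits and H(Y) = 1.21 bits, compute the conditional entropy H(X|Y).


H(X|Y) = H(X,Y) - H(Y) = 1.34 - 1.21 = 0.13

0.13 bits


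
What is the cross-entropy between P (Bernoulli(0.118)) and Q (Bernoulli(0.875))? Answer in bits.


H(P,Q) = -p*log2(q) - (1-p)*log2(1-q). -0.118*log2(0.875) = 0.022732; -0.882*log2(0.125) = 2.646000. H(P,Q) = 0.022732 + 2.646000 = 2.6687

2.6687 bits


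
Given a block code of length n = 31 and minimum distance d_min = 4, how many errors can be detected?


Detection capability = d_min - 1 = 4 - 1 = 3

3 errors


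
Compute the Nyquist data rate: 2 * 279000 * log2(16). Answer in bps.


Rate = 2 * B * log2(M) = 2 * 279000 * 4.0 = 2232000.0

2232000.0 bps


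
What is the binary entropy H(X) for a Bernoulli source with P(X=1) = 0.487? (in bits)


H = -p*log2(p) - (1-p)*log2(1-p). -0.487*log2(0.487) = 0.505509; -0.513*log2(0.513) = 0.494003. H = 0.505509 + 0.494003 = 0.9995

0.9995 bits


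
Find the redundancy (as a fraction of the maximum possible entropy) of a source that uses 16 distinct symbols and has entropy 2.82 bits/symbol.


H_max = log2(K) = log2(16) = 4.0 bits/symbol. Redundancy = 1 - H/H_max = 1 - 2.82/4.0 = 1 - 0.705 = 0.295

0.295


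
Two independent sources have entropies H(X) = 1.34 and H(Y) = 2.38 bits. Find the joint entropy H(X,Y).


For independent variables, H(X,Y) = H(X) + H(Y) = 1.34 + 2.38 = 3.72

3.72 bits


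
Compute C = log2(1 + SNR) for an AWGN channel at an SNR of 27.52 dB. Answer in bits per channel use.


SNR_linear = 10^(27.52/10) = 564.937; C = log2(1 + SNR_linear) = log2(1 + 564.937) = 9.1445

9.1445 bits/channel use


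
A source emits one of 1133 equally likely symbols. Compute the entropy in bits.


H = log2(n) = log2(1133) = 10.1459

10.1459 bits


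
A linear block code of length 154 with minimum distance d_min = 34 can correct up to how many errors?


Correction capability = floor((d-1)/2) = floor((34-1)/2) = 16

16 errors


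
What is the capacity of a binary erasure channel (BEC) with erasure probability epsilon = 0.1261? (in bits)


C = 1 - epsilon = 1 - 0.1261 = 0.8739

0.8739 bits


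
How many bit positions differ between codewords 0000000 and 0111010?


Count differing positions: . ^ ^ ^ . ^ . = 4 differences

4


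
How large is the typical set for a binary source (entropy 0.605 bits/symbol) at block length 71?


log2|A_typical| = nH = 71 * 0.605 = 42.955, so |A_typical| ~ 2^42.955 = 8.526e+12

8.526e+12


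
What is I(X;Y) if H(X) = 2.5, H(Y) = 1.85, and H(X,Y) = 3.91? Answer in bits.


I(X;Y) = H(X) + H(Y) - H(X,Y) = 2.5 + 1.85 - 3.91 = 0.44

0.44 bits


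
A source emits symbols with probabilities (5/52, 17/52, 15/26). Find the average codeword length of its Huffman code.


Huffman construction (repeatedly merge the two least-probable nodes; each merge adds 1 bit to every symbol beneath it): 5/52 + 17/52 = 11/26; 11/26 + 15/26 = 1. Resulting codeword lengths (in the order the probabilities were given): (2, 2, 1). L_avg = sum(p_i * l_i) = 5/52*2 + 17/52*2 + 15/26*1 = 37/26 = 1.4231

1.4231 bits


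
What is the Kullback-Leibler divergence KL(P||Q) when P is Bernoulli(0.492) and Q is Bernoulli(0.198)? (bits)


KL = p*log2(p/q) + (1-p)*log2((1-p)/(1-q)) = 0.492*log2(0.492/0.198) + 0.508*log2(0.508/0.802) = 0.3114

0.3114 bits


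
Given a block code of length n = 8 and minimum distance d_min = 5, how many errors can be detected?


Detection capability = d_min - 1 = 5 - 1 = 4

4 errors


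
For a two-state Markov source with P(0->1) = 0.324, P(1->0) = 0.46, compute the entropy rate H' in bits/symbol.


Stationary distribution: pi_0 = p10/(p01+p10) = 0.5867, pi_1 = 0.4133. Entropy rate H' = pi_0*H(p01) + pi_1*H(p10) = 0.5867*0.9087 + 0.4133*0.9954 = 0.9445

0.9445 bits/symbol


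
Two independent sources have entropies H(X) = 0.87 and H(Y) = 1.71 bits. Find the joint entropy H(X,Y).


For independent variables, H(X,Y) = H(X) + H(Y) = 0.87 + 1.71 = 2.58

2.58 bits


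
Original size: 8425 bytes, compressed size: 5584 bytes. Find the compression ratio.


Ratio = original / compressed = 8425 / 5584 = 1.5088

1.5088


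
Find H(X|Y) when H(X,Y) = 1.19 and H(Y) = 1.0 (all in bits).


H(X|Y) = H(X,Y) - H(Y) = 1.19 - 1.0 = 0.19

0.19 bits


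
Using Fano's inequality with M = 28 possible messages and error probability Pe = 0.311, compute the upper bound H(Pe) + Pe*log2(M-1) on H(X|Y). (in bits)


H(Pe) = -Pe*log2(Pe) - (1-Pe)*log2(1-Pe) = -0.311*log2(0.311) - 0.689*log2(0.689) = 0.524039 + 0.370285 = 0.8943. Pe*log2(M-1) = 0.311*log2(27) = 1.478770. Bound = H(Pe) + Pe*log2(M-1) = 0.524039 + 0.370285 + 1.478770 = 2.3731

2.3731 bits


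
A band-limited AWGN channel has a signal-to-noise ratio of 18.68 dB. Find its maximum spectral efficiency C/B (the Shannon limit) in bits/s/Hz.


SNR_linear = 10^(18.68/10) = 73.7904; C/B = log2(1 + SNR_linear) = log2(1 + 73.7904) = 6.2248

6.2248 bits/s/Hz


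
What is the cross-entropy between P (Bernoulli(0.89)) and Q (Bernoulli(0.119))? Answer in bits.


H(P,Q) = -p*log2(q) - (1-p)*log2(1-q). -0.89*log2(0.119) = 2.733160; -0.11*log2(0.881) = 0.020106. H(P,Q) = 2.733160 + 0.020106 = 2.7533

2.7533 bits


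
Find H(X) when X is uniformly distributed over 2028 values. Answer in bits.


H = log2(n) = log2(2028) = 10.9858

10.9858 bits


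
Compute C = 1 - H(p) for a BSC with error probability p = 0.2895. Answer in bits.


H(p) = -p*log2(p) - (1-p)*log2(1-p) = -0.2895*log2(0.2895) - 0.7105*log2(0.7105) = 0.517732 + 0.350343 = 0.8681. C = 1 - H(p) = 1 - 0.8681 = 0.1319

0.1319 bits


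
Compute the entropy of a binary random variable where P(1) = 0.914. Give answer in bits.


H = -p*log2(p) - (1-p)*log2(1-p). -0.914*log2(0.914) = 0.118577; -0.086*log2(0.086) = 0.304399. H = 0.118577 + 0.304399 = 0.423

0.423 bits


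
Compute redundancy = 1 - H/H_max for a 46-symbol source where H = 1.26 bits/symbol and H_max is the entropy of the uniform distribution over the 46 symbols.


H_max = log2(K) = log2(46) = 5.5236 bits/symbol. Redundancy = 1 - H/H_max = 1 - 1.26/5.5236 = 1 - 0.2281 = 0.7719

0.7719


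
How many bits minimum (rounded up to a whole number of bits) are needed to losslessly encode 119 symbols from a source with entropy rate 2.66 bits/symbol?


Minimum bits >= n * H = 119 * 2.66 = 316.54, rounded up to a whole number of bits = 317

317 bits


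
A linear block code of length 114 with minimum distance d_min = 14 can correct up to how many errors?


Correction capability = floor((d-1)/2) = floor((14-1)/2) = 6

6 errors


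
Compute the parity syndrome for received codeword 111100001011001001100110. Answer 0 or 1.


Syndrome = XOR of all bits = 1 XOR 1 XOR 1 XOR 1 XOR 0 XOR 0 XOR 0 XOR 0 XOR 1 XOR 0 XOR 1 XOR 1 XOR 0 XOR 0 XOR 1 XOR 0 XOR 0 XOR 1 XOR 1 XOR 0 XOR 0 XOR 1 XOR 1 XOR 0 = 0

0


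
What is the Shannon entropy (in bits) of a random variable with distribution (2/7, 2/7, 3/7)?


H = -sum(p_i * log2(p_i)). Terms: -(2/7)*log2(2/7) = 0.516387; -(2/7)*log2(2/7) = 0.516387; -(3/7)*log2(3/7) = 0.523882. H = 0.516387 + 0.516387 + 0.523882 = 1.5567

1.5567 bits


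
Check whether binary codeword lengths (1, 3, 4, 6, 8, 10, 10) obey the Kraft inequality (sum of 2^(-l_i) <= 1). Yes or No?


Kraft sum = sum(2^(-l_i)) = 0.709, need <= 1. Result: satisfied (a binary prefix-free code with these lengths exists)

Yes


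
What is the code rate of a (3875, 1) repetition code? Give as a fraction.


Rate = k/n = 1/3875

1/3875


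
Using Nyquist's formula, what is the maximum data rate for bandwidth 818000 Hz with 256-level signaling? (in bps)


Rate = 2 * B * log2(M) = 2 * 818000 * 8.0 = 13088000.0

13088000.0 bps


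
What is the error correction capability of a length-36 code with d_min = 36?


Correction capability = floor((d-1)/2) = floor((36-1)/2) = 17

17 errors


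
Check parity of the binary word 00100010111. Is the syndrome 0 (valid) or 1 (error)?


Syndrome = XOR of all bits = 0 XOR 0 XOR 1 XOR 0 XOR 0 XOR 0 XOR 1 XOR 0 XOR 1 XOR 1 XOR 1 = 1

1


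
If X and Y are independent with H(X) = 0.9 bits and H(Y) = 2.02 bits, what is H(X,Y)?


For independent variables, H(X,Y) = H(X) + H(Y) = 0.9 + 2.02 = 2.92

2.92 bits


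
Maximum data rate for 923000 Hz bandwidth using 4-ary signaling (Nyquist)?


Rate = 2 * B * log2(M) = 2 * 923000 * 2.0 = 3692000.0

3692000.0 bps


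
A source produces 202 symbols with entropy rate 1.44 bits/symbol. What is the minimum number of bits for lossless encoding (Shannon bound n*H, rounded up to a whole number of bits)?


Minimum bits >= n * H = 202 * 1.44 = 290.88, rounded up to a whole number of bits = 291

291 bits


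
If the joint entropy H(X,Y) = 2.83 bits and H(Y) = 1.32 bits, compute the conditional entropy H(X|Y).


H(X|Y) = H(X,Y) - H(Y) = 2.83 - 1.32 = 1.51

1.51 bits


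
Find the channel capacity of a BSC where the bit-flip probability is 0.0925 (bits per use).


H(p) = -p*log2(p) - (1-p)*log2(1-p) = -0.0925*log2(0.0925) - 0.9075*log2(0.9075) = 0.317682 + 0.127078 = 0.4448. C = 1 - H(p) = 1 - 0.4448 = 0.5552

0.5552 bits


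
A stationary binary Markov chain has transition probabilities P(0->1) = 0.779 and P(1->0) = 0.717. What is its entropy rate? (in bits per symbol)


Stationary distribution: pi_0 = p10/(p01+p10) = 0.4793, pi_1 = 0.5207. Entropy rate H' = pi_0*H(p01) + pi_1*H(p10) = 0.4793*0.762 + 0.5207*0.8595 = 0.8128

0.8128 bits/symbol


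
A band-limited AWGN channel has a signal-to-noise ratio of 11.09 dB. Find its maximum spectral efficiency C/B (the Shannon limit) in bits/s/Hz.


SNR_linear = 10^(11.09/10) = 12.8529; C/B = log2(1 + SNR_linear) = log2(1 + 12.8529) = 3.7921

3.7921 bits/s/Hz


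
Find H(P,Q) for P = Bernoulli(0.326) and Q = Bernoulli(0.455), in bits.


H(P,Q) = -p*log2(q) - (1-p)*log2(1-q). -0.326*log2(0.455) = 0.370356; -0.674*log2(0.545) = 0.590203. H(P,Q) = 0.370356 + 0.590203 = 0.9606

0.9606 bits


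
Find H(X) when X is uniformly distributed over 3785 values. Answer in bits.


H = log2(n) = log2(3785) = 11.8861

11.8861 bits


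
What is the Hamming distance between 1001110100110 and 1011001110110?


Count differing positions: . . ^ . ^ ^ ^ . ^ . . . . = 5 differences

5


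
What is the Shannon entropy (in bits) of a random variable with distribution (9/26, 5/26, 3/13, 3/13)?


H = -sum(p_i * log2(p_i)). Terms: -(9/26)*log2(9/26) = 0.529794; -(5/26)*log2(5/26) = 0.457406; -(3/13)*log2(3/13) = 0.488187; -(3/13)*log2(3/13) = 0.488187. H = 0.529794 + 0.457406 + 0.488187 + 0.488187 = 1.9636

1.9636 bits


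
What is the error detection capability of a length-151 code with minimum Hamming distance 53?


Detection capability = d_min - 1 = 53 - 1 = 52

52 errors


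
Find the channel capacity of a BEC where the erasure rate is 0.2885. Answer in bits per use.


C = 1 - epsilon = 1 - 0.2885 = 0.7115

0.7115 bits


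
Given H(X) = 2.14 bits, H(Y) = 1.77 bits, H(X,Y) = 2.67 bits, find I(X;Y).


I(X;Y) = H(X) + H(Y) - H(X,Y) = 2.14 + 1.77 - 2.67 = 1.24

1.24 bits


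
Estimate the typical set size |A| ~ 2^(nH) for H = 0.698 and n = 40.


log2|A_typical| = nH = 40 * 0.698 = 27.92, so |A_typical| ~ 2^27.92 = 2.540e+08

2.540e+08


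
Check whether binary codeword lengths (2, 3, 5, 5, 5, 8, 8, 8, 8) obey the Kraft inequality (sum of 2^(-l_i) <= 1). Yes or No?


Kraft sum = sum(2^(-l_i)) = 0.4844, need <= 1. Result: satisfied (a binary prefix-free code with these lengths exists)

Yes


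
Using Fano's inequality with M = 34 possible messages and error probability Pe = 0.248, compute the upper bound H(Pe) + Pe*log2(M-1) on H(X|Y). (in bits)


H(Pe) = -Pe*log2(Pe) - (1-Pe)*log2(1-Pe) = -0.248*log2(0.248) - 0.752*log2(0.752) = 0.498874 + 0.309219 = 0.8081. Pe*log2(M-1) = 0.248*log2(33) = 1.251010. Bound = H(Pe) + Pe*log2(M-1) = 0.498874 + 0.309219 + 1.251010 = 2.0591

2.0591 bits


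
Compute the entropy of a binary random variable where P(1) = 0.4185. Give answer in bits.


H = -p*log2(p) - (1-p)*log2(1-p). -0.4185*log2(0.4185) = 0.525929; -0.5815*log2(0.5815) = 0.454820. H = 0.525929 + 0.454820 = 0.9807

0.9807 bits


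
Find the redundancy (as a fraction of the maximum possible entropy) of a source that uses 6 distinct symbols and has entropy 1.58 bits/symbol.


H_max = log2(K) = log2(6) = 2.585 bits/symbol. Redundancy = 1 - H/H_max = 1 - 1.58/2.585 = 1 - 0.6112 = 0.3888

0.3888


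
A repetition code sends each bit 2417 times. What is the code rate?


Rate = k/n = 1/2417

1/2417


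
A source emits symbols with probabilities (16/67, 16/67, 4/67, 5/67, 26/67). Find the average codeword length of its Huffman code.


Huffman construction (repeatedly merge the two least-probable nodes; each merge adds 1 bit to every symbol beneath it): 4/67 + 5/67 = 9/67; 9/67 + 16/67 = 25/67; 16/67 + 25/67 = 41/67; 26/67 + 41/67 = 1. Resulting codeword lengths (in the order the probabilities were given): (3, 2, 4, 4, 1). L_avg = sum(p_i * l_i) = 16/67*3 + 16/67*2 + 4/67*4 + 5/67*4 + 26/67*1 = 142/67 = 2.1194

2.1194 bits


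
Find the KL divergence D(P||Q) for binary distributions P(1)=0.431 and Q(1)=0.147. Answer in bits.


KL = p*log2(p/q) + (1-p)*log2((1-p)/(1-q)) = 0.431*log2(0.431/0.147) + 0.569*log2(0.569/0.853) = 0.3365

0.3365 bits


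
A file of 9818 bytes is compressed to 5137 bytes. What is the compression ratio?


Ratio = original / compressed = 9818 / 5137 = 1.9112

1.9112


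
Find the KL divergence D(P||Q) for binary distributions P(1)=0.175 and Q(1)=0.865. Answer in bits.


KL = p*log2(p/q) + (1-p)*log2((1-p)/(1-q)) = 0.175*log2(0.175/0.865) + 0.825*log2(0.825/0.135) = 1.751

1.751 bits


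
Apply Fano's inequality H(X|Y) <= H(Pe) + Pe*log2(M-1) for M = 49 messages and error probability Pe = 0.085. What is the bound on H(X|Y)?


H(Pe) = -Pe*log2(Pe) - (1-Pe)*log2(1-Pe) = -0.085*log2(0.085) - 0.915*log2(0.915) = 0.302293 + 0.117263 = 0.4196. Pe*log2(M-1) = 0.085*log2(48) = 0.474722. Bound = H(Pe) + Pe*log2(M-1) = 0.302293 + 0.117263 + 0.474722 = 0.8943

0.8943 bits


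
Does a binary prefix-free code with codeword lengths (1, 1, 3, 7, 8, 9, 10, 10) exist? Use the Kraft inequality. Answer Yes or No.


Kraft sum = sum(2^(-l_i)) = 1.1406, need <= 1. Result: violated (a binary prefix-free code with these lengths cannot exist)

No


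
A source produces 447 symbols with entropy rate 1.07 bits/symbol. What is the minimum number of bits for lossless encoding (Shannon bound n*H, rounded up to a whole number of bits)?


Minimum bits >= n * H = 447 * 1.07 = 478.29, rounded up to a whole number of bits = 479

479 bits


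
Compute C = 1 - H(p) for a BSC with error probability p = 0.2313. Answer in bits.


H(p) = -p*log2(p) - (1-p)*log2(1-p) = -0.2313*log2(0.2313) - 0.7687*log2(0.7687) = 0.488543 + 0.291727 = 0.7803. C = 1 - H(p) = 1 - 0.7803 = 0.2197

0.2197 bits


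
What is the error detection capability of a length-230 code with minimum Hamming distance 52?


Detection capability = d_min - 1 = 52 - 1 = 51

51 errors


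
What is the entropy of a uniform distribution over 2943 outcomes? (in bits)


H = log2(n) = log2(2943) = 11.5231

11.5231 bits


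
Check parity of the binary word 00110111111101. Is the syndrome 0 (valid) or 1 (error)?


Syndrome = XOR of all bits = 0 XOR 0 XOR 1 XOR 1 XOR 0 XOR 1 XOR 1 XOR 1 XOR 1 XOR 1 XOR 1 XOR 1 XOR 0 XOR 1 = 0

0


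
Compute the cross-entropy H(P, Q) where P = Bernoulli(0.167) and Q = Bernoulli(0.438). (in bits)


H(P,Q) = -p*log2(q) - (1-p)*log2(1-q). -0.167*log2(0.438) = 0.198897; -0.833*log2(0.562) = 0.692521. H(P,Q) = 0.198897 + 0.692521 = 0.8914

0.8914 bits


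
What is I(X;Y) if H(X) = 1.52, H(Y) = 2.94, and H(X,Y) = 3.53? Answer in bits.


I(X;Y) = H(X) + H(Y) - H(X,Y) = 1.52 + 2.94 - 3.53 = 0.93

0.93 bits


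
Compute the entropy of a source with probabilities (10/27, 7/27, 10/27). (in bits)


H = -sum(p_i * log2(p_i)). Terms: -(10/27)*log2(10/27) = 0.530726; -(7/27)*log2(7/27) = 0.504916; -(10/27)*log2(10/27) = 0.530726. H = 0.530726 + 0.504916 + 0.530726 = 1.5664

1.5664 bits


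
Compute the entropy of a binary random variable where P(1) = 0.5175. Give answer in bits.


H = -p*log2(p) - (1-p)*log2(1-p). -0.5175*log2(0.5175) = 0.491816; -0.4825*log2(0.4825) = 0.507300. H = 0.491816 + 0.507300 = 0.9991

0.9991 bits


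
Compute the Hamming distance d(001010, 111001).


Count differing positions: ^ ^ . . ^ ^ = 4 differences

4


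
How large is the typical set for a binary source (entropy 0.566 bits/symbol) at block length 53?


log2|A_typical| = nH = 53 * 0.566 = 29.998, so |A_typical| ~ 2^29.998 = 1.072e+09

1.072e+09


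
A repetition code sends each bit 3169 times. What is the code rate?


Rate = k/n = 1/3169

1/3169


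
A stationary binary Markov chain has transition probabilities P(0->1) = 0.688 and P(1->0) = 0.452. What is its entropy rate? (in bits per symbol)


Stationary distribution: pi_0 = p10/(p01+p10) = 0.3965, pi_1 = 0.6035. Entropy rate H' = pi_0*H(p01) + pi_1*H(p10) = 0.3965*0.8955 + 0.6035*0.9933 = 0.9545

0.9545 bits/symbol


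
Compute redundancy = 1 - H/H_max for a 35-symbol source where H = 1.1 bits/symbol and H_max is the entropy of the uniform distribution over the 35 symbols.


H_max = log2(K) = log2(35) = 5.1293 bits/symbol. Redundancy = 1 - H/H_max = 1 - 1.1/5.1293 = 1 - 0.2145 = 0.7855

0.7855


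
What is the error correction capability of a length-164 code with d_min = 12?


Correction capability = floor((d-1)/2) = floor((12-1)/2) = 5

5 errors


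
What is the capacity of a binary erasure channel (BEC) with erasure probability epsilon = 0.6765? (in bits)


C = 1 - epsilon = 1 - 0.6765 = 0.3235

0.3235 bits


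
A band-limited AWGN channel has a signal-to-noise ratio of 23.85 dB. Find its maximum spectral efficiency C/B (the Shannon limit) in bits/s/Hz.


SNR_linear = 10^(23.85/10) = 242.661; C/B = log2(1 + SNR_linear) = log2(1 + 242.661) = 7.9287

7.9287 bits/s/Hz


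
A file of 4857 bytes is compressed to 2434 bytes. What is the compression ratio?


Ratio = original / compressed = 4857 / 2434 = 1.9955

1.9955


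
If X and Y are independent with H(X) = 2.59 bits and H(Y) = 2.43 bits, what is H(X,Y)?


For independent variables, H(X,Y) = H(X) + H(Y) = 2.59 + 2.43 = 5.02

5.02 bits


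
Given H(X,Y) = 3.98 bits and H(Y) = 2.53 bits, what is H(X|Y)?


H(X|Y) = H(X,Y) - H(Y) = 3.98 - 2.53 = 1.45

1.45 bits


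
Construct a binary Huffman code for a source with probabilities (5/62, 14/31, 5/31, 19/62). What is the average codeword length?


Huffman construction (repeatedly merge the two least-probable nodes; each merge adds 1 bit to every symbol beneath it): 5/62 + 5/31 = 15/62; 15/62 + 19/62 = 17/31; 14/31 + 17/31 = 1. Resulting codeword lengths (in the order the probabilities were given): (3, 1, 3, 2). L_avg = sum(p_i * l_i) = 5/62*3 + 14/31*1 + 5/31*3 + 19/62*2 = 111/62 = 1.7903

1.7903 bits


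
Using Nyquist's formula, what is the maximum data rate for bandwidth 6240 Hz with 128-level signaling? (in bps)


Rate = 2 * B * log2(M) = 2 * 6240 * 7.0 = 87360.0

87360.0 bps


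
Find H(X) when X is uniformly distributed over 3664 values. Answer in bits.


H = log2(n) = log2(3664) = 11.8392

11.8392 bits


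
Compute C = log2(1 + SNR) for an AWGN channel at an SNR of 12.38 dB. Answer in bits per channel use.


SNR_linear = 10^(12.38/10) = 17.2982; C = log2(1 + SNR_linear) = log2(1 + 17.2982) = 4.1936

4.1936 bits/channel use


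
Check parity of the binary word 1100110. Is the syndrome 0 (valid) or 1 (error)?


Syndrome = XOR of all bits = 1 XOR 1 XOR 0 XOR 0 XOR 1 XOR 1 XOR 0 = 0

0


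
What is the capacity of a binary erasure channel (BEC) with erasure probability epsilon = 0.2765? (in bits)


C = 1 - epsilon = 1 - 0.2765 = 0.7235

0.7235 bits


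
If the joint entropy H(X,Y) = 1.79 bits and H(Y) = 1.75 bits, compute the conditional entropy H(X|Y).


H(X|Y) = H(X,Y) - H(Y) = 1.79 - 1.75 = 0.04

0.04 bits


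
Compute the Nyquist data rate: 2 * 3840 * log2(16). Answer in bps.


Rate = 2 * B * log2(M) = 2 * 3840 * 4.0 = 30720.0

30720.0 bps


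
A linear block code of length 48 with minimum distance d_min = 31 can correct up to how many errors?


Correction capability = floor((d-1)/2) = floor((31-1)/2) = 15

15 errors


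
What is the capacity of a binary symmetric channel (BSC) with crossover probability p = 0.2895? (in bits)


H(p) = -p*log2(p) - (1-p)*log2(1-p) = -0.2895*log2(0.2895) - 0.7105*log2(0.7105) = 0.517732 + 0.350343 = 0.8681. C = 1 - H(p) = 1 - 0.8681 = 0.1319

0.1319 bits


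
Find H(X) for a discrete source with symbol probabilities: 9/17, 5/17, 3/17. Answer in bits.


H = -sum(p_i * log2(p_i)). Terms: -(9/17)*log2(9/17) = 0.485755; -(5/17)*log2(5/17) = 0.519275; -(3/17)*log2(3/17) = 0.441618. H = 0.485755 + 0.519275 + 0.441618 = 1.4466

1.4466 bits


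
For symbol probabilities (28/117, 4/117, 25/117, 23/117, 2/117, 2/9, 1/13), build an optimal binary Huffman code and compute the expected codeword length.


Huffman construction (repeatedly merge the two least-probable nodes; each merge adds 1 bit to every symbol beneath it): 2/117 + 4/117 = 2/39; 2/39 + 1/13 = 5/39; 5/39 + 23/117 = 38/117; 25/117 + 2/9 = 17/39; 28/117 + 38/117 = 22/39; 17/39 + 22/39 = 1. Resulting codeword lengths (in the order the probabilities were given): (2, 5, 2, 3, 5, 2, 4). L_avg = sum(p_i * l_i) = 28/117*2 + 4/117*5 + 25/117*2 + 23/117*3 + 2/117*5 + 2/9*2 + 1/13*4 = 293/117 = 2.5043

2.5043 bits


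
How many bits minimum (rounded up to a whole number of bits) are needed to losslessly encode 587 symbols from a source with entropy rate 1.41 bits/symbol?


Minimum bits >= n * H = 587 * 1.41 = 827.67, rounded up to a whole number of bits = 828

828 bits


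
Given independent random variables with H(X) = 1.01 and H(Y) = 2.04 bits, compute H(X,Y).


For independent variables, H(X,Y) = H(X) + H(Y) = 1.01 + 2.04 = 3.05

3.05 bits


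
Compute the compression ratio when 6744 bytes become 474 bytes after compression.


Ratio = original / compressed = 6744 / 474 = 14.2278

14.2278


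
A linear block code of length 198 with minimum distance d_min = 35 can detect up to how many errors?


Detection capability = d_min - 1 = 35 - 1 = 34

34 errors


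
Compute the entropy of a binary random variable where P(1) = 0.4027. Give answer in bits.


H = -p*log2(p) - (1-p)*log2(1-p). -0.4027*log2(0.4027) = 0.528432; -0.5973*log2(0.5973) = 0.444076. H = 0.528432 + 0.444076 = 0.9725

0.9725 bits
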